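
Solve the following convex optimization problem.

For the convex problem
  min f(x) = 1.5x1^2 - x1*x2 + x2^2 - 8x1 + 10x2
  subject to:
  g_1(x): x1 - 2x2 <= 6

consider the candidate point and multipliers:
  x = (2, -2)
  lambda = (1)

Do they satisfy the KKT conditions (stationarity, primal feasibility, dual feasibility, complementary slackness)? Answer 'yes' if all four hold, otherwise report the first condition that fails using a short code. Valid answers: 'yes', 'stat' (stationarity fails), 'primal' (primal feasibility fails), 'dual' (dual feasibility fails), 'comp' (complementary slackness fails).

Gradient of f: grad f(x) = Q x + c = (0, 4)
Constraint values g_i(x) = a_i^T x - b_i:
  g_1((2, -2)) = 0
Stationarity residual: grad f(x) + sum_i lambda_i a_i = (1, 2)
  -> stationarity FAILS
Primal feasibility (all g_i <= 0): OK
Dual feasibility (all lambda_i >= 0): OK
Complementary slackness (lambda_i * g_i(x) = 0 for all i): OK

Verdict: the first failing condition is stationarity -> stat.

stat


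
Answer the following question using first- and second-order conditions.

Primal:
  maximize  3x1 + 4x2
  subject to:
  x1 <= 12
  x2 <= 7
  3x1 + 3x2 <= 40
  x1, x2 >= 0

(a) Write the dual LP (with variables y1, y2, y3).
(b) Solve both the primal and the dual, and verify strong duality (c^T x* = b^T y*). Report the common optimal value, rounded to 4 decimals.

The standard primal-dual pair for 'max c^T x s.t. A x <= b, x >= 0' is:
  Dual:  min b^T y  s.t.  A^T y >= c,  y >= 0.

So the dual LP is:
  minimize  12y1 + 7y2 + 40y3
  subject to:
    y1 + 3y3 >= 3
    y2 + 3y3 >= 4
    y1, y2, y3 >= 0

Solving the primal: x* = (6.3333, 7).
  primal value c^T x* = 47.
Solving the dual: y* = (0, 1, 1).
  dual value b^T y* = 47.
Strong duality: c^T x* = b^T y*. Confirmed.

47


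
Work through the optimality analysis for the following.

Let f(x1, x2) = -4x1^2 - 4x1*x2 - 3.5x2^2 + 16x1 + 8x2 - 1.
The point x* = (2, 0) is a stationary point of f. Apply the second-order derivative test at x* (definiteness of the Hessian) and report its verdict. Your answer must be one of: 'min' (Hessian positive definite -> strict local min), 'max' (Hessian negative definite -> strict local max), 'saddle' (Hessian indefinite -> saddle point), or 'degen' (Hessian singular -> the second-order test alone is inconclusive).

Compute the Hessian H = grad^2 f:
  H = [[-8, -4], [-4, -7]]
Verify stationarity: grad f(x*) = H x* + g = (0, 0).
Eigenvalues of H: -11.5311, -3.4689.
Both eigenvalues < 0, so H is negative definite -> x* is a strict local max.

max


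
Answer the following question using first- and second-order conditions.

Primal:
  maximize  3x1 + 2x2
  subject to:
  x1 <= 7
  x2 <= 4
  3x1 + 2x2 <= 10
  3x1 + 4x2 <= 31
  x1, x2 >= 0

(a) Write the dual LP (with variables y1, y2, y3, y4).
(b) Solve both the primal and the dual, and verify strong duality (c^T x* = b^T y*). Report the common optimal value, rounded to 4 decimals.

The standard primal-dual pair for 'max c^T x s.t. A x <= b, x >= 0' is:
  Dual:  min b^T y  s.t.  A^T y >= c,  y >= 0.

So the dual LP is:
  minimize  7y1 + 4y2 + 10y3 + 31y4
  subject to:
    y1 + 3y3 + 3y4 >= 3
    y2 + 2y3 + 4y4 >= 2
    y1, y2, y3, y4 >= 0

Solving the primal: x* = (3.3333, 0).
  primal value c^T x* = 10.
Solving the dual: y* = (0, 0, 1, 0).
  dual value b^T y* = 10.
Strong duality: c^T x* = b^T y*. Confirmed.

10


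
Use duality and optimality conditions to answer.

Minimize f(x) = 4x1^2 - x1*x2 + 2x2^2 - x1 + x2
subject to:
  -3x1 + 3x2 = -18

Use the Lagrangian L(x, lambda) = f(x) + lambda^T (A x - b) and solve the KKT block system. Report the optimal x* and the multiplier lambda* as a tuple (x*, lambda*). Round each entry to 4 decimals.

Form the Lagrangian:
  L(x, lambda) = (1/2) x^T Q x + c^T x + lambda^T (A x - b)
Stationarity (grad_x L = 0): Q x + c + A^T lambda = 0.
Primal feasibility: A x = b.

This gives the KKT block system:
  [ Q   A^T ] [ x     ]   [-c ]
  [ A    0  ] [ lambda ] = [ b ]

Solving the linear system:
  x*      = (1.8, -4.2)
  lambda* = (5.8667)
  f(x*)   = 49.8

x* = (1.8, -4.2), lambda* = (5.8667)


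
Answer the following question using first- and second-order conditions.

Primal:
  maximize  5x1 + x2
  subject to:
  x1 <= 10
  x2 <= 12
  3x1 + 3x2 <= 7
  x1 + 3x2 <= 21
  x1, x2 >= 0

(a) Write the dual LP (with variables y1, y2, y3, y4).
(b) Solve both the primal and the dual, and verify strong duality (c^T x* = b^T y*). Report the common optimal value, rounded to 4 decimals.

The standard primal-dual pair for 'max c^T x s.t. A x <= b, x >= 0' is:
  Dual:  min b^T y  s.t.  A^T y >= c,  y >= 0.

So the dual LP is:
  minimize  10y1 + 12y2 + 7y3 + 21y4
  subject to:
    y1 + 3y3 + y4 >= 5
    y2 + 3y3 + 3y4 >= 1
    y1, y2, y3, y4 >= 0

Solving the primal: x* = (2.3333, 0).
  primal value c^T x* = 11.6667.
Solving the dual: y* = (0, 0, 1.6667, 0).
  dual value b^T y* = 11.6667.
Strong duality: c^T x* = b^T y*. Confirmed.

11.6667


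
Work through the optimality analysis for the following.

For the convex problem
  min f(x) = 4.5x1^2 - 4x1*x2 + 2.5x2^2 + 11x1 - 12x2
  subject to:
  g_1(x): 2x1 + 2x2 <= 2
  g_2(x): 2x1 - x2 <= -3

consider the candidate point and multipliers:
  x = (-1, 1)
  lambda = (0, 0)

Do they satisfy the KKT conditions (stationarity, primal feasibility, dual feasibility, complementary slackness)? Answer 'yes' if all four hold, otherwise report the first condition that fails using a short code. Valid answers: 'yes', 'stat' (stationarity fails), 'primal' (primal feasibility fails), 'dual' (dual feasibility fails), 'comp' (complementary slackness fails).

Gradient of f: grad f(x) = Q x + c = (-2, -3)
Constraint values g_i(x) = a_i^T x - b_i:
  g_1((-1, 1)) = -2
  g_2((-1, 1)) = 0
Stationarity residual: grad f(x) + sum_i lambda_i a_i = (-2, -3)
  -> stationarity FAILS
Primal feasibility (all g_i <= 0): OK
Dual feasibility (all lambda_i >= 0): OK
Complementary slackness (lambda_i * g_i(x) = 0 for all i): OK

Verdict: the first failing condition is stationarity -> stat.

stat


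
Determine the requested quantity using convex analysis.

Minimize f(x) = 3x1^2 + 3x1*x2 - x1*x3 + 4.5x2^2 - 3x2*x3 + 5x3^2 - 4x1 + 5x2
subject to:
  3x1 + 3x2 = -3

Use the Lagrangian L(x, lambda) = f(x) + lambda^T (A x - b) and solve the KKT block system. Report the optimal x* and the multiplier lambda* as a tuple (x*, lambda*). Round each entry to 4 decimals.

Form the Lagrangian:
  L(x, lambda) = (1/2) x^T Q x + c^T x + lambda^T (A x - b)
Stationarity (grad_x L = 0): Q x + c + A^T lambda = 0.
Primal feasibility: A x = b.

This gives the KKT block system:
  [ Q   A^T ] [ x     ]   [-c ]
  [ A    0  ] [ lambda ] = [ b ]

Solving the linear system:
  x*      = (0.4186, -1.4186, -0.3837)
  lambda* = (1.7868)
  f(x*)   = -1.7035

x* = (0.4186, -1.4186, -0.3837), lambda* = (1.7868)


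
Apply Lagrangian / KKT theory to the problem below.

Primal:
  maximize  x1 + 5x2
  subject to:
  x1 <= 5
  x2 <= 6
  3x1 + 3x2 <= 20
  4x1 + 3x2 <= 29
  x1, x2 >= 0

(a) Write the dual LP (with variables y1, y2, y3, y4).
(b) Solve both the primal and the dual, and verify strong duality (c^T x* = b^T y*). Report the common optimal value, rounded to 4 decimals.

The standard primal-dual pair for 'max c^T x s.t. A x <= b, x >= 0' is:
  Dual:  min b^T y  s.t.  A^T y >= c,  y >= 0.

So the dual LP is:
  minimize  5y1 + 6y2 + 20y3 + 29y4
  subject to:
    y1 + 3y3 + 4y4 >= 1
    y2 + 3y3 + 3y4 >= 5
    y1, y2, y3, y4 >= 0

Solving the primal: x* = (0.6667, 6).
  primal value c^T x* = 30.6667.
Solving the dual: y* = (0, 4, 0.3333, 0).
  dual value b^T y* = 30.6667.
Strong duality: c^T x* = b^T y*. Confirmed.

30.6667


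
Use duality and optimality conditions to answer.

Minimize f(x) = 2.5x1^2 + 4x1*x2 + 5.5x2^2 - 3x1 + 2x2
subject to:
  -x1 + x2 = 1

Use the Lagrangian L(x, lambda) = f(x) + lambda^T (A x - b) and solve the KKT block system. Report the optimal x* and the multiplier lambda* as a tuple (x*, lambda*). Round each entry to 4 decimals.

Form the Lagrangian:
  L(x, lambda) = (1/2) x^T Q x + c^T x + lambda^T (A x - b)
Stationarity (grad_x L = 0): Q x + c + A^T lambda = 0.
Primal feasibility: A x = b.

This gives the KKT block system:
  [ Q   A^T ] [ x     ]   [-c ]
  [ A    0  ] [ lambda ] = [ b ]

Solving the linear system:
  x*      = (-0.5833, 0.4167)
  lambda* = (-4.25)
  f(x*)   = 3.4167

x* = (-0.5833, 0.4167), lambda* = (-4.25)


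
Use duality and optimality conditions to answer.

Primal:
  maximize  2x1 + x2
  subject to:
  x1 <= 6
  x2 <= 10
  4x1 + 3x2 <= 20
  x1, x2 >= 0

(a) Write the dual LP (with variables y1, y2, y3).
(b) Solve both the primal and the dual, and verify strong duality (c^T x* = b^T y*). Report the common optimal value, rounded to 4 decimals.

The standard primal-dual pair for 'max c^T x s.t. A x <= b, x >= 0' is:
  Dual:  min b^T y  s.t.  A^T y >= c,  y >= 0.

So the dual LP is:
  minimize  6y1 + 10y2 + 20y3
  subject to:
    y1 + 4y3 >= 2
    y2 + 3y3 >= 1
    y1, y2, y3 >= 0

Solving the primal: x* = (5, 0).
  primal value c^T x* = 10.
Solving the dual: y* = (0, 0, 0.5).
  dual value b^T y* = 10.
Strong duality: c^T x* = b^T y*. Confirmed.

10


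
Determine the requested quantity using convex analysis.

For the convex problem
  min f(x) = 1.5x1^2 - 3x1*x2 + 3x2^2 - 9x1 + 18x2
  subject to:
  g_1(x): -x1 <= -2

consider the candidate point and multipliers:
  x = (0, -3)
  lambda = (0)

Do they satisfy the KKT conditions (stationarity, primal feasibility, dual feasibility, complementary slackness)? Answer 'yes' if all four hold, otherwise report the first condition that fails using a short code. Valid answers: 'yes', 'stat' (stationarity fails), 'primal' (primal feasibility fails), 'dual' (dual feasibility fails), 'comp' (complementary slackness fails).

Gradient of f: grad f(x) = Q x + c = (0, 0)
Constraint values g_i(x) = a_i^T x - b_i:
  g_1((0, -3)) = 2
Stationarity residual: grad f(x) + sum_i lambda_i a_i = (0, 0)
  -> stationarity OK
Primal feasibility (all g_i <= 0): FAILS
Dual feasibility (all lambda_i >= 0): OK
Complementary slackness (lambda_i * g_i(x) = 0 for all i): OK

Verdict: the first failing condition is primal_feasibility -> primal.

primal


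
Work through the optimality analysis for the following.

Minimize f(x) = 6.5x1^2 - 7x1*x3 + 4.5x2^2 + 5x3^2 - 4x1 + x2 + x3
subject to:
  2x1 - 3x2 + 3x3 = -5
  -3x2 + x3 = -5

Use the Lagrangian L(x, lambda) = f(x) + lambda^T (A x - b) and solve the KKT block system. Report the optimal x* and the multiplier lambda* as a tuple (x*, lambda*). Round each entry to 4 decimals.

Form the Lagrangian:
  L(x, lambda) = (1/2) x^T Q x + c^T x + lambda^T (A x - b)
Stationarity (grad_x L = 0): Q x + c + A^T lambda = 0.
Primal feasibility: A x = b.

This gives the KKT block system:
  [ Q   A^T ] [ x     ]   [-c ]
  [ A    0  ] [ lambda ] = [ b ]

Solving the linear system:
  x*      = (0.2719, 1.576, -0.2719)
  lambda* = (-0.7193, 5.7807)
  f(x*)   = 12.7617

x* = (0.2719, 1.576, -0.2719), lambda* = (-0.7193, 5.7807)


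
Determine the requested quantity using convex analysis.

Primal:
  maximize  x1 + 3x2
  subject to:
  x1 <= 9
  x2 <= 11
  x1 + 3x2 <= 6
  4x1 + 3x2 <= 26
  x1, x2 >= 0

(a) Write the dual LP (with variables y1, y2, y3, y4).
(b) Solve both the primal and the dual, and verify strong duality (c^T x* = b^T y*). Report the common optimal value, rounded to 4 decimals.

The standard primal-dual pair for 'max c^T x s.t. A x <= b, x >= 0' is:
  Dual:  min b^T y  s.t.  A^T y >= c,  y >= 0.

So the dual LP is:
  minimize  9y1 + 11y2 + 6y3 + 26y4
  subject to:
    y1 + y3 + 4y4 >= 1
    y2 + 3y3 + 3y4 >= 3
    y1, y2, y3, y4 >= 0

Solving the primal: x* = (6, 0).
  primal value c^T x* = 6.
Solving the dual: y* = (0, 0, 1, 0).
  dual value b^T y* = 6.
Strong duality: c^T x* = b^T y*. Confirmed.

6


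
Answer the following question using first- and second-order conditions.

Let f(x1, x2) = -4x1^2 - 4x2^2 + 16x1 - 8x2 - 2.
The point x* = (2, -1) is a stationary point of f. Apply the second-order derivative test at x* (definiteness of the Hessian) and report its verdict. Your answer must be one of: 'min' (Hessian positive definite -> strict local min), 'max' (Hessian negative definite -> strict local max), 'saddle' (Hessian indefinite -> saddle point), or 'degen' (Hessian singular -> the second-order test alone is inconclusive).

Compute the Hessian H = grad^2 f:
  H = [[-8, 0], [0, -8]]
Verify stationarity: grad f(x*) = H x* + g = (0, 0).
Eigenvalues of H: -8, -8.
Both eigenvalues < 0, so H is negative definite -> x* is a strict local max.

max


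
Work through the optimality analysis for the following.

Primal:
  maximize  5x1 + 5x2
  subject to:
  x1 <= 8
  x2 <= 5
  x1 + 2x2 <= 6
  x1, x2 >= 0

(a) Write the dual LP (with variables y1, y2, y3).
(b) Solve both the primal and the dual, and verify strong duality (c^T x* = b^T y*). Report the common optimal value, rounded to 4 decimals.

The standard primal-dual pair for 'max c^T x s.t. A x <= b, x >= 0' is:
  Dual:  min b^T y  s.t.  A^T y >= c,  y >= 0.

So the dual LP is:
  minimize  8y1 + 5y2 + 6y3
  subject to:
    y1 + y3 >= 5
    y2 + 2y3 >= 5
    y1, y2, y3 >= 0

Solving the primal: x* = (6, 0).
  primal value c^T x* = 30.
Solving the dual: y* = (0, 0, 5).
  dual value b^T y* = 30.
Strong duality: c^T x* = b^T y*. Confirmed.

30


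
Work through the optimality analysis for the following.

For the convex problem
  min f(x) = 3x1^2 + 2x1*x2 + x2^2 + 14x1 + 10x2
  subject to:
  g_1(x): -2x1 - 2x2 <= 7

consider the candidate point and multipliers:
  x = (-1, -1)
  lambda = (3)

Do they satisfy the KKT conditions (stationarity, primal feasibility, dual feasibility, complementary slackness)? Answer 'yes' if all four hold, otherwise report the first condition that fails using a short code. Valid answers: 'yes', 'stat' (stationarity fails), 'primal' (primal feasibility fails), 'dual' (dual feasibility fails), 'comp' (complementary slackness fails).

Gradient of f: grad f(x) = Q x + c = (6, 6)
Constraint values g_i(x) = a_i^T x - b_i:
  g_1((-1, -1)) = -3
Stationarity residual: grad f(x) + sum_i lambda_i a_i = (0, 0)
  -> stationarity OK
Primal feasibility (all g_i <= 0): OK
Dual feasibility (all lambda_i >= 0): OK
Complementary slackness (lambda_i * g_i(x) = 0 for all i): FAILS

Verdict: the first failing condition is complementary_slackness -> comp.

comp


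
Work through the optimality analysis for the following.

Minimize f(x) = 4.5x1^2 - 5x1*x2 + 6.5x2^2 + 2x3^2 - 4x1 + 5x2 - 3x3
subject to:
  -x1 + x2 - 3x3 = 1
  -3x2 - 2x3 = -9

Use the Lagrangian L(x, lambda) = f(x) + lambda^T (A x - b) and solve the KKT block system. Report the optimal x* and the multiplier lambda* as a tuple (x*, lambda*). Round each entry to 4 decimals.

Form the Lagrangian:
  L(x, lambda) = (1/2) x^T Q x + c^T x + lambda^T (A x - b)
Stationarity (grad_x L = 0): Q x + c + A^T lambda = 0.
Primal feasibility: A x = b.

This gives the KKT block system:
  [ Q   A^T ] [ x     ]   [-c ]
  [ A    0  ] [ lambda ] = [ b ]

Solving the linear system:
  x*      = (1.2414, 2.8621, 0.2069)
  lambda* = (-7.1379, 9.6207)
  f(x*)   = 51.2241

x* = (1.2414, 2.8621, 0.2069), lambda* = (-7.1379, 9.6207)


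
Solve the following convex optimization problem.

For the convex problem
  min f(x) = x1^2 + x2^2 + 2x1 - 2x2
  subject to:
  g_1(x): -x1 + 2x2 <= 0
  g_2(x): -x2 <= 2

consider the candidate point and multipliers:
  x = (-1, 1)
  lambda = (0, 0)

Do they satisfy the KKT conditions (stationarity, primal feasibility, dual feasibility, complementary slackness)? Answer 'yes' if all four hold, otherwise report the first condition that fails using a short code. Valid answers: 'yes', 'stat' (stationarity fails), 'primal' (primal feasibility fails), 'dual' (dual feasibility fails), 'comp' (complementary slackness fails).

Gradient of f: grad f(x) = Q x + c = (0, 0)
Constraint values g_i(x) = a_i^T x - b_i:
  g_1((-1, 1)) = 3
  g_2((-1, 1)) = -3
Stationarity residual: grad f(x) + sum_i lambda_i a_i = (0, 0)
  -> stationarity OK
Primal feasibility (all g_i <= 0): FAILS
Dual feasibility (all lambda_i >= 0): OK
Complementary slackness (lambda_i * g_i(x) = 0 for all i): OK

Verdict: the first failing condition is primal_feasibility -> primal.

primal


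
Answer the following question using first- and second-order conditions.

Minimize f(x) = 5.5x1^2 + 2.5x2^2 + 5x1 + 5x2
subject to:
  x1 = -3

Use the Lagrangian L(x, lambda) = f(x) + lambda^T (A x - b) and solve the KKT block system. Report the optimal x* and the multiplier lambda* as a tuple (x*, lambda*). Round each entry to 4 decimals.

Form the Lagrangian:
  L(x, lambda) = (1/2) x^T Q x + c^T x + lambda^T (A x - b)
Stationarity (grad_x L = 0): Q x + c + A^T lambda = 0.
Primal feasibility: A x = b.

This gives the KKT block system:
  [ Q   A^T ] [ x     ]   [-c ]
  [ A    0  ] [ lambda ] = [ b ]

Solving the linear system:
  x*      = (-3, -1)
  lambda* = (28)
  f(x*)   = 32

x* = (-3, -1), lambda* = (28)


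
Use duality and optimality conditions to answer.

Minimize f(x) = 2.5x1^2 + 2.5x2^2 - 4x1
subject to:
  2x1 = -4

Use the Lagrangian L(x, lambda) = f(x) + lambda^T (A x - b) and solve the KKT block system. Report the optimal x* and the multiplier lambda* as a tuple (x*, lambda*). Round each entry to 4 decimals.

Form the Lagrangian:
  L(x, lambda) = (1/2) x^T Q x + c^T x + lambda^T (A x - b)
Stationarity (grad_x L = 0): Q x + c + A^T lambda = 0.
Primal feasibility: A x = b.

This gives the KKT block system:
  [ Q   A^T ] [ x     ]   [-c ]
  [ A    0  ] [ lambda ] = [ b ]

Solving the linear system:
  x*      = (-2, 0)
  lambda* = (7)
  f(x*)   = 18

x* = (-2, 0), lambda* = (7)


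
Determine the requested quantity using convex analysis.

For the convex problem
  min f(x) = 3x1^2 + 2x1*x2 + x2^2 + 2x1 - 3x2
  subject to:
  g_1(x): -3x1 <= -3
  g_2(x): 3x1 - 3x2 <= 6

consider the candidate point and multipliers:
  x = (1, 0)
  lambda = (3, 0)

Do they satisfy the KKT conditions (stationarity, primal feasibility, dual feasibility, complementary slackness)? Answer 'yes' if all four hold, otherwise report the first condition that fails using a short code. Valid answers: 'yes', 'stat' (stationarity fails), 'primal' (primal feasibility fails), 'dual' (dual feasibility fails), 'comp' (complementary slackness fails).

Gradient of f: grad f(x) = Q x + c = (8, -1)
Constraint values g_i(x) = a_i^T x - b_i:
  g_1((1, 0)) = 0
  g_2((1, 0)) = -3
Stationarity residual: grad f(x) + sum_i lambda_i a_i = (-1, -1)
  -> stationarity FAILS
Primal feasibility (all g_i <= 0): OK
Dual feasibility (all lambda_i >= 0): OK
Complementary slackness (lambda_i * g_i(x) = 0 for all i): OK

Verdict: the first failing condition is stationarity -> stat.

stat


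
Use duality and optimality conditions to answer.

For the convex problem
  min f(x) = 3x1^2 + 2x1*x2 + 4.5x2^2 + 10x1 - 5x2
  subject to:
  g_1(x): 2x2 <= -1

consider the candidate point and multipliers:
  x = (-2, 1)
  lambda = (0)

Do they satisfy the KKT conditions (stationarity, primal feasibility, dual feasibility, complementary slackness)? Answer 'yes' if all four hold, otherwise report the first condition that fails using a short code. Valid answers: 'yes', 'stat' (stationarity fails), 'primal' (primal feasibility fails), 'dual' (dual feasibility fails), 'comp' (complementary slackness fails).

Gradient of f: grad f(x) = Q x + c = (0, 0)
Constraint values g_i(x) = a_i^T x - b_i:
  g_1((-2, 1)) = 3
Stationarity residual: grad f(x) + sum_i lambda_i a_i = (0, 0)
  -> stationarity OK
Primal feasibility (all g_i <= 0): FAILS
Dual feasibility (all lambda_i >= 0): OK
Complementary slackness (lambda_i * g_i(x) = 0 for all i): OK

Verdict: the first failing condition is primal_feasibility -> primal.

primal


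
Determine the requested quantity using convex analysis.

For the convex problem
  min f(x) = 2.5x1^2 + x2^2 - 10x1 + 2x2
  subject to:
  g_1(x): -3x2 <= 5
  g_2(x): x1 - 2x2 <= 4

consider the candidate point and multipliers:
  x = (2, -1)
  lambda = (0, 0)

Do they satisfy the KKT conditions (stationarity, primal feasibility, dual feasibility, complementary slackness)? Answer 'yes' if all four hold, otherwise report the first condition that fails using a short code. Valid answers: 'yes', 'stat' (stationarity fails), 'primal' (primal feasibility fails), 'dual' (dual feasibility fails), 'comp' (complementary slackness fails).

Gradient of f: grad f(x) = Q x + c = (0, 0)
Constraint values g_i(x) = a_i^T x - b_i:
  g_1((2, -1)) = -2
  g_2((2, -1)) = 0
Stationarity residual: grad f(x) + sum_i lambda_i a_i = (0, 0)
  -> stationarity OK
Primal feasibility (all g_i <= 0): OK
Dual feasibility (all lambda_i >= 0): OK
Complementary slackness (lambda_i * g_i(x) = 0 for all i): OK

Verdict: yes, KKT holds.

yes


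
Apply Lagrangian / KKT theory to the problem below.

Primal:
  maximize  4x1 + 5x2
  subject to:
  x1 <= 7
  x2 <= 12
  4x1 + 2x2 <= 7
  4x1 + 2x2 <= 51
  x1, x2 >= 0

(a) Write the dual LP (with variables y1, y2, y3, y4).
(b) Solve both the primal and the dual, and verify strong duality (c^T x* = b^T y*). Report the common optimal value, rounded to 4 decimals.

The standard primal-dual pair for 'max c^T x s.t. A x <= b, x >= 0' is:
  Dual:  min b^T y  s.t.  A^T y >= c,  y >= 0.

So the dual LP is:
  minimize  7y1 + 12y2 + 7y3 + 51y4
  subject to:
    y1 + 4y3 + 4y4 >= 4
    y2 + 2y3 + 2y4 >= 5
    y1, y2, y3, y4 >= 0

Solving the primal: x* = (0, 3.5).
  primal value c^T x* = 17.5.
Solving the dual: y* = (0, 0, 2.5, 0).
  dual value b^T y* = 17.5.
Strong duality: c^T x* = b^T y*. Confirmed.

17.5


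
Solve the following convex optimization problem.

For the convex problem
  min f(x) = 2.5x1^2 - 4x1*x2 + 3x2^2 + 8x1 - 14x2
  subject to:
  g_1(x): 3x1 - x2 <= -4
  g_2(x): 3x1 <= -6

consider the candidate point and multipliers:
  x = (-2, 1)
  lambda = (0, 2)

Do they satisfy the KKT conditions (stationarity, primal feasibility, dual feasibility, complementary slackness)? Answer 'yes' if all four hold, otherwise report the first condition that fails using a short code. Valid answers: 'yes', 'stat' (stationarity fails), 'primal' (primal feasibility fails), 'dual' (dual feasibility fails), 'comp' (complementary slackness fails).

Gradient of f: grad f(x) = Q x + c = (-6, 0)
Constraint values g_i(x) = a_i^T x - b_i:
  g_1((-2, 1)) = -3
  g_2((-2, 1)) = 0
Stationarity residual: grad f(x) + sum_i lambda_i a_i = (0, 0)
  -> stationarity OK
Primal feasibility (all g_i <= 0): OK
Dual feasibility (all lambda_i >= 0): OK
Complementary slackness (lambda_i * g_i(x) = 0 for all i): OK

Verdict: yes, KKT holds.

yes


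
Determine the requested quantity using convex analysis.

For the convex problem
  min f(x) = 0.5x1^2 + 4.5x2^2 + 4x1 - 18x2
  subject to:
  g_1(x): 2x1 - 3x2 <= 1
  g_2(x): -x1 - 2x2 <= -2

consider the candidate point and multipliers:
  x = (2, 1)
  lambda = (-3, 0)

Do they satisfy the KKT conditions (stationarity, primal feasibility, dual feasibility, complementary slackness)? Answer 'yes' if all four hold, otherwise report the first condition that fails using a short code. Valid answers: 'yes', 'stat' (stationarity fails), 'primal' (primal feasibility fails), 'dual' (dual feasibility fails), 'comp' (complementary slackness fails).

Gradient of f: grad f(x) = Q x + c = (6, -9)
Constraint values g_i(x) = a_i^T x - b_i:
  g_1((2, 1)) = 0
  g_2((2, 1)) = -2
Stationarity residual: grad f(x) + sum_i lambda_i a_i = (0, 0)
  -> stationarity OK
Primal feasibility (all g_i <= 0): OK
Dual feasibility (all lambda_i >= 0): FAILS
Complementary slackness (lambda_i * g_i(x) = 0 for all i): OK

Verdict: the first failing condition is dual_feasibility -> dual.

dual


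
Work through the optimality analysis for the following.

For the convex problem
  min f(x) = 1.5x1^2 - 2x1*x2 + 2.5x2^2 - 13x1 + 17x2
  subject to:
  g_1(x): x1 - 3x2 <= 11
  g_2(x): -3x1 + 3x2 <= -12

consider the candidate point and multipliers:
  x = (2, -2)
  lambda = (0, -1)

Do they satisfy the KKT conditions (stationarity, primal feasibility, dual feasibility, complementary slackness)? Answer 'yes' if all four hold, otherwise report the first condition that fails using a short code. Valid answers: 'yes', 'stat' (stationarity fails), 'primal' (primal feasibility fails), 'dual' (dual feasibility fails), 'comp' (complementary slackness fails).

Gradient of f: grad f(x) = Q x + c = (-3, 3)
Constraint values g_i(x) = a_i^T x - b_i:
  g_1((2, -2)) = -3
  g_2((2, -2)) = 0
Stationarity residual: grad f(x) + sum_i lambda_i a_i = (0, 0)
  -> stationarity OK
Primal feasibility (all g_i <= 0): OK
Dual feasibility (all lambda_i >= 0): FAILS
Complementary slackness (lambda_i * g_i(x) = 0 for all i): OK

Verdict: the first failing condition is dual_feasibility -> dual.

dual


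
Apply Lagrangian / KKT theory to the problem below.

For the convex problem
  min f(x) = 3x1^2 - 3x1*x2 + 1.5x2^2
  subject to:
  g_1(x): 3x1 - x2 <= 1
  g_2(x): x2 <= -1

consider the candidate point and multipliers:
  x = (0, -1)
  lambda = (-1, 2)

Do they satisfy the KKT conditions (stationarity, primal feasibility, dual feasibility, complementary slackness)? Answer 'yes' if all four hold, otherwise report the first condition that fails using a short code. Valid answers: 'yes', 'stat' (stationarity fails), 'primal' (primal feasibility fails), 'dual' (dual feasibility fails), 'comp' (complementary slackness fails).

Gradient of f: grad f(x) = Q x + c = (3, -3)
Constraint values g_i(x) = a_i^T x - b_i:
  g_1((0, -1)) = 0
  g_2((0, -1)) = 0
Stationarity residual: grad f(x) + sum_i lambda_i a_i = (0, 0)
  -> stationarity OK
Primal feasibility (all g_i <= 0): OK
Dual feasibility (all lambda_i >= 0): FAILS
Complementary slackness (lambda_i * g_i(x) = 0 for all i): OK

Verdict: the first failing condition is dual_feasibility -> dual.

dual


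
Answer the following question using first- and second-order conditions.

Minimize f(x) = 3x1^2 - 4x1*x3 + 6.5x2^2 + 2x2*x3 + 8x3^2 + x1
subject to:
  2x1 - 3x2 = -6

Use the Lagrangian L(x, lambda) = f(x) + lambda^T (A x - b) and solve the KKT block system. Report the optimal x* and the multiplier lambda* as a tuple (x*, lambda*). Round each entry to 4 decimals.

Form the Lagrangian:
  L(x, lambda) = (1/2) x^T Q x + c^T x + lambda^T (A x - b)
Stationarity (grad_x L = 0): Q x + c + A^T lambda = 0.
Primal feasibility: A x = b.

This gives the KKT block system:
  [ Q   A^T ] [ x     ]   [-c ]
  [ A    0  ] [ lambda ] = [ b ]

Solving the linear system:
  x*      = (-1.6765, 0.8824, -0.5294)
  lambda* = (3.4706)
  f(x*)   = 9.5735

x* = (-1.6765, 0.8824, -0.5294), lambda* = (3.4706)


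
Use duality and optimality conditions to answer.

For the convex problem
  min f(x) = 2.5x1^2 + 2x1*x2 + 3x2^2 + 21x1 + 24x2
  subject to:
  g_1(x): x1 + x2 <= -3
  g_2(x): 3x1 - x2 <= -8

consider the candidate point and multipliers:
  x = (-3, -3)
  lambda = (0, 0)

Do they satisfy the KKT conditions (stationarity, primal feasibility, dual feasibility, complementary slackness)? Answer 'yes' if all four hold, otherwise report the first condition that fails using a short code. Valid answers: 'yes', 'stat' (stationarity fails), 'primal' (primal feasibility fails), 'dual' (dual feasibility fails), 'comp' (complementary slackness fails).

Gradient of f: grad f(x) = Q x + c = (0, 0)
Constraint values g_i(x) = a_i^T x - b_i:
  g_1((-3, -3)) = -3
  g_2((-3, -3)) = 2
Stationarity residual: grad f(x) + sum_i lambda_i a_i = (0, 0)
  -> stationarity OK
Primal feasibility (all g_i <= 0): FAILS
Dual feasibility (all lambda_i >= 0): OK
Complementary slackness (lambda_i * g_i(x) = 0 for all i): OK

Verdict: the first failing condition is primal_feasibility -> primal.

primal


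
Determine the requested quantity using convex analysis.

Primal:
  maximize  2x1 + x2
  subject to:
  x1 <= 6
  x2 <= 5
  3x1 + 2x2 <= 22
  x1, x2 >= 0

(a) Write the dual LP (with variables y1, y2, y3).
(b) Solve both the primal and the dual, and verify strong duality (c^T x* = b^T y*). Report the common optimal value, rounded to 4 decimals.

The standard primal-dual pair for 'max c^T x s.t. A x <= b, x >= 0' is:
  Dual:  min b^T y  s.t.  A^T y >= c,  y >= 0.

So the dual LP is:
  minimize  6y1 + 5y2 + 22y3
  subject to:
    y1 + 3y3 >= 2
    y2 + 2y3 >= 1
    y1, y2, y3 >= 0

Solving the primal: x* = (6, 2).
  primal value c^T x* = 14.
Solving the dual: y* = (0.5, 0, 0.5).
  dual value b^T y* = 14.
Strong duality: c^T x* = b^T y*. Confirmed.

14


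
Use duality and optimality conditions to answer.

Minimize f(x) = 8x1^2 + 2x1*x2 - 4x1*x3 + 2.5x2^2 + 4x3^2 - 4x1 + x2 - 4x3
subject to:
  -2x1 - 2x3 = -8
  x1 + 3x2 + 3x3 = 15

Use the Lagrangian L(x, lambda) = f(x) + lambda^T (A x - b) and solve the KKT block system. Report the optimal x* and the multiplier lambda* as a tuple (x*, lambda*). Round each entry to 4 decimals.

Form the Lagrangian:
  L(x, lambda) = (1/2) x^T Q x + c^T x + lambda^T (A x - b)
Stationarity (grad_x L = 0): Q x + c + A^T lambda = 0.
Primal feasibility: A x = b.

This gives the KKT block system:
  [ Q   A^T ] [ x     ]   [-c ]
  [ A    0  ] [ lambda ] = [ b ]

Solving the linear system:
  x*      = (1.1386, 1.759, 2.8614)
  lambda* = (1.1325, -4.0241)
  f(x*)   = 27.5904

x* = (1.1386, 1.759, 2.8614), lambda* = (1.1325, -4.0241)


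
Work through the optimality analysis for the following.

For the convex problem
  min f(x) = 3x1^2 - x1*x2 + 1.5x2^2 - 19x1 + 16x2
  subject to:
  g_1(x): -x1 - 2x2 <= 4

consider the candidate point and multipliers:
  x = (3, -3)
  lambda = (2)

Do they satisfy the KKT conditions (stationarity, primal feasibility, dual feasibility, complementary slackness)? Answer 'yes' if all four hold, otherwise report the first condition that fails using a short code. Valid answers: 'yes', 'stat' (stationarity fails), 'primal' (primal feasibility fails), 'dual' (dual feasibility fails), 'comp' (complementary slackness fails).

Gradient of f: grad f(x) = Q x + c = (2, 4)
Constraint values g_i(x) = a_i^T x - b_i:
  g_1((3, -3)) = -1
Stationarity residual: grad f(x) + sum_i lambda_i a_i = (0, 0)
  -> stationarity OK
Primal feasibility (all g_i <= 0): OK
Dual feasibility (all lambda_i >= 0): OK
Complementary slackness (lambda_i * g_i(x) = 0 for all i): FAILS

Verdict: the first failing condition is complementary_slackness -> comp.

comp


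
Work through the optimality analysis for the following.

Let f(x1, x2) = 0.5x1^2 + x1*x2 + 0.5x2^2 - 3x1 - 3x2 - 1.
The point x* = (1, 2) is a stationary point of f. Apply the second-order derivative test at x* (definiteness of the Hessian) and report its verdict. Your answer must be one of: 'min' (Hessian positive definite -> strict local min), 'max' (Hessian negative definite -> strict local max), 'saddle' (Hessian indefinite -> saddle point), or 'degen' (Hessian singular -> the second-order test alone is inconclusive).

Compute the Hessian H = grad^2 f:
  H = [[1, 1], [1, 1]]
Verify stationarity: grad f(x*) = H x* + g = (0, 0).
Eigenvalues of H: 0, 2.
H has a zero eigenvalue (singular; positive semidefinite but not definite), so H is neither positive definite, negative definite, nor indefinite. The second-order test alone is inconclusive -> degen.
(Indeed, f is constant along the null direction of H through x*, so x* is not a strict local extremum.)

degen


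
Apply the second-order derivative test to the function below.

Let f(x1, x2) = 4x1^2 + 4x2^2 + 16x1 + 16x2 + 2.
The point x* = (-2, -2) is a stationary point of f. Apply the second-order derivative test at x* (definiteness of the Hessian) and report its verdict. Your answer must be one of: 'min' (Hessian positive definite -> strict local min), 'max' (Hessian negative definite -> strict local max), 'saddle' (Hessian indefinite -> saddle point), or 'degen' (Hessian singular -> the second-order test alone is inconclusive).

Compute the Hessian H = grad^2 f:
  H = [[8, 0], [0, 8]]
Verify stationarity: grad f(x*) = H x* + g = (0, 0).
Eigenvalues of H: 8, 8.
Both eigenvalues > 0, so H is positive definite -> x* is a strict local min.

min


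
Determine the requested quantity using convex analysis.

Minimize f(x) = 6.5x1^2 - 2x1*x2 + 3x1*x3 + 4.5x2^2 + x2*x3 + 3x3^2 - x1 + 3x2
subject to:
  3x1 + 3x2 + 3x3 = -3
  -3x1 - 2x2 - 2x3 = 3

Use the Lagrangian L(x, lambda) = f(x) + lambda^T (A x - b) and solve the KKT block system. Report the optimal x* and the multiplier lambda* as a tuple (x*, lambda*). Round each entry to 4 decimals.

Form the Lagrangian:
  L(x, lambda) = (1/2) x^T Q x + c^T x + lambda^T (A x - b)
Stationarity (grad_x L = 0): Q x + c + A^T lambda = 0.
Primal feasibility: A x = b.

This gives the KKT block system:
  [ Q   A^T ] [ x     ]   [-c ]
  [ A    0  ] [ lambda ] = [ b ]

Solving the linear system:
  x*      = (-1, -0.6154, 0.6154)
  lambda* = (-7.359, -11)
  f(x*)   = 5.0385

x* = (-1, -0.6154, 0.6154), lambda* = (-7.359, -11)


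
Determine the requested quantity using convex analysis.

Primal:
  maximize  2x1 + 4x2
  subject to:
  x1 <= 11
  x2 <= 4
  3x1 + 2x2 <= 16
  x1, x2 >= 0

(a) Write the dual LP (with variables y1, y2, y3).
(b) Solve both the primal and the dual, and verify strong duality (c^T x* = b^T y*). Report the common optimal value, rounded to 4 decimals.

The standard primal-dual pair for 'max c^T x s.t. A x <= b, x >= 0' is:
  Dual:  min b^T y  s.t.  A^T y >= c,  y >= 0.

So the dual LP is:
  minimize  11y1 + 4y2 + 16y3
  subject to:
    y1 + 3y3 >= 2
    y2 + 2y3 >= 4
    y1, y2, y3 >= 0

Solving the primal: x* = (2.6667, 4).
  primal value c^T x* = 21.3333.
Solving the dual: y* = (0, 2.6667, 0.6667).
  dual value b^T y* = 21.3333.
Strong duality: c^T x* = b^T y*. Confirmed.

21.3333


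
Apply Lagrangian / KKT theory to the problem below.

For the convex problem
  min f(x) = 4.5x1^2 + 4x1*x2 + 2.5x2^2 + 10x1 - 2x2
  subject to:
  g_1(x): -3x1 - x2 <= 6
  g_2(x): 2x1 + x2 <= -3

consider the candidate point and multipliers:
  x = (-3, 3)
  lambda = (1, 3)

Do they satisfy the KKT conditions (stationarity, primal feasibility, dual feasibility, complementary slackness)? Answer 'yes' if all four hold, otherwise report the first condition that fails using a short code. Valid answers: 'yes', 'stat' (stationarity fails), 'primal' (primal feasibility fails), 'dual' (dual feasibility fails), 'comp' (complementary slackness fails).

Gradient of f: grad f(x) = Q x + c = (-5, 1)
Constraint values g_i(x) = a_i^T x - b_i:
  g_1((-3, 3)) = 0
  g_2((-3, 3)) = 0
Stationarity residual: grad f(x) + sum_i lambda_i a_i = (-2, 3)
  -> stationarity FAILS
Primal feasibility (all g_i <= 0): OK
Dual feasibility (all lambda_i >= 0): OK
Complementary slackness (lambda_i * g_i(x) = 0 for all i): OK

Verdict: the first failing condition is stationarity -> stat.

stat


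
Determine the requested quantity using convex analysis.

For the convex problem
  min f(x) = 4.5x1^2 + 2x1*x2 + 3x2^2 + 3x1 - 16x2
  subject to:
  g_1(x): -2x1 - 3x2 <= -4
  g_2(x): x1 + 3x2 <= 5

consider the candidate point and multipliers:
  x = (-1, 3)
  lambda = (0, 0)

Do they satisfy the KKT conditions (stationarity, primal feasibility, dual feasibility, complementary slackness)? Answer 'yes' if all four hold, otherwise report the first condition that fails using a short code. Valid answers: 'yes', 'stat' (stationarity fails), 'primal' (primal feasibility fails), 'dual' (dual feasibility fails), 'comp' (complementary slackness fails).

Gradient of f: grad f(x) = Q x + c = (0, 0)
Constraint values g_i(x) = a_i^T x - b_i:
  g_1((-1, 3)) = -3
  g_2((-1, 3)) = 3
Stationarity residual: grad f(x) + sum_i lambda_i a_i = (0, 0)
  -> stationarity OK
Primal feasibility (all g_i <= 0): FAILS
Dual feasibility (all lambda_i >= 0): OK
Complementary slackness (lambda_i * g_i(x) = 0 for all i): OK

Verdict: the first failing condition is primal_feasibility -> primal.

primal


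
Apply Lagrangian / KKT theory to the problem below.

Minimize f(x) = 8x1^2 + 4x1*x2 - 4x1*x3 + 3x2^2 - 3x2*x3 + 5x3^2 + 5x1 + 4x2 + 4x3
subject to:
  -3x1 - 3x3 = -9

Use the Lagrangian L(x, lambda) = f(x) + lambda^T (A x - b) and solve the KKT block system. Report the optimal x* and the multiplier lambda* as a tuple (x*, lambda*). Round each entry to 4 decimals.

Form the Lagrangian:
  L(x, lambda) = (1/2) x^T Q x + c^T x + lambda^T (A x - b)
Stationarity (grad_x L = 0): Q x + c + A^T lambda = 0.
Primal feasibility: A x = b.

This gives the KKT block system:
  [ Q   A^T ] [ x     ]   [-c ]
  [ A    0  ] [ lambda ] = [ b ]

Solving the linear system:
  x*      = (1.3613, -0.7548, 1.6387)
  lambda* = (5.7355)
  f(x*)   = 30.9806

x* = (1.3613, -0.7548, 1.6387), lambda* = (5.7355)


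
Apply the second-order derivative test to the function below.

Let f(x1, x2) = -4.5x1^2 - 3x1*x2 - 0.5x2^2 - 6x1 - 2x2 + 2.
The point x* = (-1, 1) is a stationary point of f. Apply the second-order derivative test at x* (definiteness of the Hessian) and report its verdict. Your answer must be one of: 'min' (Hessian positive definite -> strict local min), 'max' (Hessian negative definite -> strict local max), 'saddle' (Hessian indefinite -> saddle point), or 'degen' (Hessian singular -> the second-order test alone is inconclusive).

Compute the Hessian H = grad^2 f:
  H = [[-9, -3], [-3, -1]]
Verify stationarity: grad f(x*) = H x* + g = (0, 0).
Eigenvalues of H: -10, 0.
H has a zero eigenvalue (singular; negative semidefinite but not definite), so H is neither positive definite, negative definite, nor indefinite. The second-order test alone is inconclusive -> degen.
(Indeed, f is constant along the null direction of H through x*, so x* is not a strict local extremum.)

degen


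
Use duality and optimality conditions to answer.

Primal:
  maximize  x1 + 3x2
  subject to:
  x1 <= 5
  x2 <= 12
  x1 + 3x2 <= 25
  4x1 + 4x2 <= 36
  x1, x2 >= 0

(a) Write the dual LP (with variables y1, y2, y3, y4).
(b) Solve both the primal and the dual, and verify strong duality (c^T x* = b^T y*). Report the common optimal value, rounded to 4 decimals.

The standard primal-dual pair for 'max c^T x s.t. A x <= b, x >= 0' is:
  Dual:  min b^T y  s.t.  A^T y >= c,  y >= 0.

So the dual LP is:
  minimize  5y1 + 12y2 + 25y3 + 36y4
  subject to:
    y1 + y3 + 4y4 >= 1
    y2 + 3y3 + 4y4 >= 3
    y1, y2, y3, y4 >= 0

Solving the primal: x* = (1, 8).
  primal value c^T x* = 25.
Solving the dual: y* = (0, 0, 1, 0).
  dual value b^T y* = 25.
Strong duality: c^T x* = b^T y*. Confirmed.

25


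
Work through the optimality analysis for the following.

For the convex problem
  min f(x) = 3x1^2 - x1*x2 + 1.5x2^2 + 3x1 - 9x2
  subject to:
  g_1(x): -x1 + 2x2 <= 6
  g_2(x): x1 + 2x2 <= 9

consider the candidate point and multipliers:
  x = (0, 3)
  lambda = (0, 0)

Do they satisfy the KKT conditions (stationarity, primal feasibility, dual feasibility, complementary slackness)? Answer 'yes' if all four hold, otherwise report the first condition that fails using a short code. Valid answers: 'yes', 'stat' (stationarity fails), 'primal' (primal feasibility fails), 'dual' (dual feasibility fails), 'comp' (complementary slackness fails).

Gradient of f: grad f(x) = Q x + c = (0, 0)
Constraint values g_i(x) = a_i^T x - b_i:
  g_1((0, 3)) = 0
  g_2((0, 3)) = -3
Stationarity residual: grad f(x) + sum_i lambda_i a_i = (0, 0)
  -> stationarity OK
Primal feasibility (all g_i <= 0): OK
Dual feasibility (all lambda_i >= 0): OK
Complementary slackness (lambda_i * g_i(x) = 0 for all i): OK

Verdict: yes, KKT holds.

yes


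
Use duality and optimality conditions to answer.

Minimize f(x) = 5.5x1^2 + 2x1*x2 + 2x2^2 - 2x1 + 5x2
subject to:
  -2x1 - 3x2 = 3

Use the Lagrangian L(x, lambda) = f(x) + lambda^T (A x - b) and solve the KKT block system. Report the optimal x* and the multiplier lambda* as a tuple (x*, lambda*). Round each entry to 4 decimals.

Form the Lagrangian:
  L(x, lambda) = (1/2) x^T Q x + c^T x + lambda^T (A x - b)
Stationarity (grad_x L = 0): Q x + c + A^T lambda = 0.
Primal feasibility: A x = b.

This gives the KKT block system:
  [ Q   A^T ] [ x     ]   [-c ]
  [ A    0  ] [ lambda ] = [ b ]

Solving the linear system:
  x*      = (0.4615, -1.3077)
  lambda* = (0.2308)
  f(x*)   = -4.0769

x* = (0.4615, -1.3077), lambda* = (0.2308)


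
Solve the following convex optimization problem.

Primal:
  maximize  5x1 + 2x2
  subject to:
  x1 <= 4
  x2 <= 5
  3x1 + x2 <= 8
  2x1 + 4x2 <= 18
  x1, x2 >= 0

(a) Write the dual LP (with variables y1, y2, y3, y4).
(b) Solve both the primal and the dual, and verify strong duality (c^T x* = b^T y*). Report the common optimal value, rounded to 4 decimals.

The standard primal-dual pair for 'max c^T x s.t. A x <= b, x >= 0' is:
  Dual:  min b^T y  s.t.  A^T y >= c,  y >= 0.

So the dual LP is:
  minimize  4y1 + 5y2 + 8y3 + 18y4
  subject to:
    y1 + 3y3 + 2y4 >= 5
    y2 + y3 + 4y4 >= 2
    y1, y2, y3, y4 >= 0

Solving the primal: x* = (1.4, 3.8).
  primal value c^T x* = 14.6.
Solving the dual: y* = (0, 0, 1.6, 0.1).
  dual value b^T y* = 14.6.
Strong duality: c^T x* = b^T y*. Confirmed.

14.6
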